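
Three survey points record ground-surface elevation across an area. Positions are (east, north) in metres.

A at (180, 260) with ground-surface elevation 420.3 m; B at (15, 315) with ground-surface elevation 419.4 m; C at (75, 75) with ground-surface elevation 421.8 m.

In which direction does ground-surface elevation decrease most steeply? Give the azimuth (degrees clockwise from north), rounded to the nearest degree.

With z = a·x + b·y + c and A as origin, the differences give:
  (-165)·a + 55·b = -0.9
  (-105)·a + (-185)·b = +1.5
Eliminate b (×(-185) and ×55, subtract): 36300·a = 84.00 → a = ∂z/∂x = +0.002314
Back-substitute: b = ∂z/∂y = -0.009421.
Steepest decrease is along −∇f: components (-0.002314 E, +0.009421 N).
Azimuth = atan2(-0.002314, +0.009421) = 346.2° ≈ 346°.

346°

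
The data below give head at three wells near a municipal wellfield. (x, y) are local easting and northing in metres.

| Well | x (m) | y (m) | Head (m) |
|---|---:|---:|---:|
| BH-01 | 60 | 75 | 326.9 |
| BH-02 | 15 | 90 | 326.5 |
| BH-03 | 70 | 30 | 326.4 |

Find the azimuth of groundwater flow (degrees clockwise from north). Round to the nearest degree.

Taking BH-01 as reference: BH-02−BH-01 = (-45, 15, -0.4); BH-03−BH-01 = (10, -45, -0.5).
Solve a·Δx + b·Δy = Δh: det = (-45)·(-45) − 10·15 = 1875.
∂h/∂x = [(-0.4)·(-45) − (-0.5)·15] / 1875 = +0.01360
∂h/∂y = [(-45)·(-0.5) − 10·(-0.4)] / 1875 = +0.01413
Flow direction (−∇h) has components (-0.01360 E, -0.01413 N).
Azimuth = atan2(E, N) = atan2(-0.01360, -0.01413) = 223.9° ≈ 224°.

224°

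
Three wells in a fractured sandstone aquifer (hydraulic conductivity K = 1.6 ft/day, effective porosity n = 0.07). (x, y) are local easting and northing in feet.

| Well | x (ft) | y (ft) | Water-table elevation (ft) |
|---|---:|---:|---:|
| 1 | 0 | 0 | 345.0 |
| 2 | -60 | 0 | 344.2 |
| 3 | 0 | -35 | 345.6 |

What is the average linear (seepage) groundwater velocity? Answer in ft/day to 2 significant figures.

0.50 ft/day

∂h/∂x = (344.2 − 345.0) / (-60 − 0) = +0.01333
∂h/∂y = (345.6 − 345.0) / (-35 − 0) = -0.01714
|∇h| = √(0.01333² + -0.01714²) = 0.02171
Seepage velocity v = K·i/n = 1.6 × 0.02171 / 0.07 = 0.4962 ft/day.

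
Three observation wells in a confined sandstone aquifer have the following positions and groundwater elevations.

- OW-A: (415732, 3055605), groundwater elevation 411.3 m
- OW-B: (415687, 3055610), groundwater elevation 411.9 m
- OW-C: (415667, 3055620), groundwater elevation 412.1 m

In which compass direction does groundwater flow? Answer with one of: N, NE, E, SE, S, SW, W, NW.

With h = a·x + b·y + c and OW-A as origin, the differences give:
  (-45)·a + 5·b = +0.6
  (-65)·a + 15·b = +0.8
Eliminate b (×15 and ×5, subtract): -350·a = 5.00 → a = ∂h/∂x = -0.01429
Back-substitute: b = ∂h/∂y = -0.008571.
Flow = −∇h = (+0.01429 east, +0.008571 north), which points northeast.

NE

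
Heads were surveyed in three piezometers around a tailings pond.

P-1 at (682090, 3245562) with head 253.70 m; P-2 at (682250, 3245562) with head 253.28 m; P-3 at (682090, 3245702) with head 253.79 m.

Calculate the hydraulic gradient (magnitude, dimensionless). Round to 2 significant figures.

∂h/∂x = (253.28 − 253.70) / (682250 − 682090) = -0.002625
∂h/∂y = (253.79 − 253.70) / (3245702 − 3245562) = +0.0006429
|∇h| = √(-0.002625² + 0.0006429²) = 0.002703

0.0027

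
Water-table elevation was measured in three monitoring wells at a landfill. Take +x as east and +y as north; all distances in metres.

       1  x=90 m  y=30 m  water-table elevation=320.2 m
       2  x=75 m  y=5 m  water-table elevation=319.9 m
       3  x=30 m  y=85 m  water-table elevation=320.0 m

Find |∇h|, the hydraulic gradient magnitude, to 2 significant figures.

Differences from 1: to 2 (Δx, Δy, Δh) = (-15, -25, -0.3); to 3 = (-60, 55, -0.2).
Solve a·Δx + b·Δy = Δh: det = (-15)·55 − (-60)·(-25) = -2325.
∂h/∂x = [(-0.3)·55 − (-0.2)·(-25)] / -2325 = +0.009247
∂h/∂y = [(-15)·(-0.2) − (-60)·(-0.3)] / -2325 = +0.006452
|∇h| = √(0.009247² + 0.006452²) = 0.01128

0.011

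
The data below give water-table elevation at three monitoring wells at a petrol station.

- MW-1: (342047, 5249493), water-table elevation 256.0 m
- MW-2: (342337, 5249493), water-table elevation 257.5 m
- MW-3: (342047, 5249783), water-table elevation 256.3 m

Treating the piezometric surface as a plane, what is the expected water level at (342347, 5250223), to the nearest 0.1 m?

258.3 m

∂h/∂x = (257.5 − 256.0) / (342337 − 342047) = +0.005172
∂h/∂y = (256.3 − 256.0) / (5249783 − 5249493) = +0.001034
h(342347, 5250223) = 256.0 + (+0.005172)·(300) + (+0.001034)·(730) = 256.0 +1.552 +0.755 = 258.307 m.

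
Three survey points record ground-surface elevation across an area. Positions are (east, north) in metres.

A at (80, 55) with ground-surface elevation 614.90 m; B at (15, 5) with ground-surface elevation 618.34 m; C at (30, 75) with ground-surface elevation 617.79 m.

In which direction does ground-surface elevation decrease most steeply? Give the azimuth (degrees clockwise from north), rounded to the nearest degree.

Taking A as reference: B−A = (-65, -50, +3.44); C−A = (-50, 20, +2.89).
Determinant of the coordinate differences = (-65)·20 − (-50)·(-50) = -3800.
∂z/∂x = [(+3.44)·20 − (+2.89)·(-50)] / -3800 = -0.05613
∂z/∂y = [(-65)·(+2.89) − (-50)·(+3.44)] / -3800 = +0.004171
Steepest decrease is along −∇f: components (+0.05613 E, -0.004171 N).
Azimuth = atan2(+0.05613, -0.004171) = 94.2° ≈ 094°.

094°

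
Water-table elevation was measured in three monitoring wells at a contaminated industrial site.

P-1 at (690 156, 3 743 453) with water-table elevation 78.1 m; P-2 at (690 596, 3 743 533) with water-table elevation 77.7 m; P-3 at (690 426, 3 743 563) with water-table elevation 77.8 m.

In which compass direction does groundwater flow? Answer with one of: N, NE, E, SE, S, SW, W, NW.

NE

Taking P-1 as reference: P-2−P-1 = (440, 80, -0.4); P-3−P-1 = (270, 110, -0.3).
Determinant of the coordinate differences = 440·110 − 270·80 = 26800.
∂h/∂x = [(-0.4)·110 − (-0.3)·80] / 26800 = -0.0007463
∂h/∂y = [440·(-0.3) − 270·(-0.4)] / 26800 = -0.0008955
Flow = −∇h = (+0.0007463 east, +0.0008955 north), which points northeast.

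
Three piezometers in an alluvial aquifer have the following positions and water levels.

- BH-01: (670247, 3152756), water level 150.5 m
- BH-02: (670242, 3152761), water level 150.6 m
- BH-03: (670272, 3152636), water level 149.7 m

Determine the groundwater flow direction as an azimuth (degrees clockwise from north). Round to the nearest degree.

101°

Taking BH-01 as reference: BH-02−BH-01 = (-5, 5, +0.1); BH-03−BH-01 = (25, -120, -0.8).
Solve a·Δx + b·Δy = Δh: det = (-5)·(-120) − 25·5 = 475.
∂h/∂x = [(+0.1)·(-120) − (-0.8)·5] / 475 = -0.01684
∂h/∂y = [(-5)·(-0.8) − 25·(+0.1)] / 475 = +0.003158
Flow direction (−∇h) has components (+0.01684 E, -0.003158 N).
Azimuth = atan2(E, N) = atan2(+0.01684, -0.003158) = 100.6° ≈ 101°.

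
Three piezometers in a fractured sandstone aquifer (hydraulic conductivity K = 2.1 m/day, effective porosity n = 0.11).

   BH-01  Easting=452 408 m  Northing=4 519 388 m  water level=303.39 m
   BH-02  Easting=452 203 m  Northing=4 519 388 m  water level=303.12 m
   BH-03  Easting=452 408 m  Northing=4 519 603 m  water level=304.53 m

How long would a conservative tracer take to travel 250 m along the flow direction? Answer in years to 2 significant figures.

∂h/∂x = (303.12 − 303.39) / (452203 − 452408) = +0.001317
∂h/∂y = (304.53 − 303.39) / (4519603 − 4519388) = +0.005302
|∇h| = √(0.001317² + 0.005302²) = 0.005463
Seepage velocity v = K·i/n = 2.1 × 0.005463 / 0.11 = 0.1043 m/day.
t = 250 / 0.1043 = 2397 days = 6.56 years.

6.6 years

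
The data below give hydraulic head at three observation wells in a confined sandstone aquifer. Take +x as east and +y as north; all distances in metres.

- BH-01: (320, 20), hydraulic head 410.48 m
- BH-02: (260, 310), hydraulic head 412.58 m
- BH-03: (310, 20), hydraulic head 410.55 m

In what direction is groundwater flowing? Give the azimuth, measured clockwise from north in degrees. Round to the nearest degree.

With h = a·x + b·y + c and BH-01 as origin, the differences give:
  (-60)·a + 290·b = +2.10
  (-10)·a + 0·b = +0.07
Eliminate b (×0 and ×290, subtract): 2900·a = -20.300 → a = ∂h/∂x = -0.007000
Back-substitute: b = ∂h/∂y = +0.005793.
Flow direction (−∇h) has components (+0.007000 E, -0.005793 N).
Azimuth = atan2(E, N) = atan2(+0.007000, -0.005793) = 129.6° ≈ 130°.

130°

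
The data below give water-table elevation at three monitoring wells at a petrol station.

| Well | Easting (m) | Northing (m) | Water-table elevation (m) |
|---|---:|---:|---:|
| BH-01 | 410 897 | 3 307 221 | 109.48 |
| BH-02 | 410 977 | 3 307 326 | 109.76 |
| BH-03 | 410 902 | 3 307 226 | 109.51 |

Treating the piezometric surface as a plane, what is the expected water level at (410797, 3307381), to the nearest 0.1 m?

106.8 m

Taking BH-01 as reference: BH-02−BH-01 = (80, 105, +0.28); BH-03−BH-01 = (5, 5, +0.03).
Solve a·Δx + b·Δy = Δh: det = 80·5 − 5·105 = -125.
∂h/∂x = [(+0.28)·5 − (+0.03)·105] / -125 = +0.01400
∂h/∂y = [80·(+0.03) − 5·(+0.28)] / -125 = -0.008000
h(410797, 3307381) = 109.48 + (+0.01400)·(-100) + (-0.008000)·(160) = 109.48 -1.400 -1.280 = 106.800 m.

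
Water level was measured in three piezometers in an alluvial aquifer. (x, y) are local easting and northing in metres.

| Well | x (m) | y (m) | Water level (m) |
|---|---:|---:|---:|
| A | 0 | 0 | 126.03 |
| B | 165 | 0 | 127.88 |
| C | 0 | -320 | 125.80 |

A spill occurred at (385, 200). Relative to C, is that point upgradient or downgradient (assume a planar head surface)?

upgradient

∂h/∂x = (127.88 − 126.03) / (165 − 0) = +0.01121
∂h/∂y = (125.80 − 126.03) / (-320 − 0) = +0.0007188
Head at (385, 200) = 126.03 + (+0.01121)·(385) + (+0.0007188)·(200) = 130.49 m.
That is higher than the 125.80 m at C, so the point is upgradient.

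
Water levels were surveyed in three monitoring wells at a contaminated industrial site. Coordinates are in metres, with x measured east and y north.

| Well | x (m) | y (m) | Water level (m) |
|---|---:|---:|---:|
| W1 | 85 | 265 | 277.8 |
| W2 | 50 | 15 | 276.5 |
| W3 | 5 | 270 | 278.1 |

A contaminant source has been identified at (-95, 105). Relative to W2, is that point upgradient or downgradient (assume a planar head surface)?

upgradient

Differences from W1: to W2 (Δx, Δy, Δh) = (-35, -250, -1.3); to W3 = (-80, 5, +0.3).
Determinant of the coordinate differences = (-35)·5 − (-80)·(-250) = -20175.
∂h/∂x = [(-1.3)·5 − (+0.3)·(-250)] / -20175 = -0.003395
∂h/∂y = [(-35)·(+0.3) − (-80)·(-1.3)] / -20175 = +0.005675
Head at (-95, 105) = 277.8 + (-0.003395)·(-180) + (+0.005675)·(-160) = 277.50 m.
That is higher than the 276.5 m at W2, so the point is upgradient.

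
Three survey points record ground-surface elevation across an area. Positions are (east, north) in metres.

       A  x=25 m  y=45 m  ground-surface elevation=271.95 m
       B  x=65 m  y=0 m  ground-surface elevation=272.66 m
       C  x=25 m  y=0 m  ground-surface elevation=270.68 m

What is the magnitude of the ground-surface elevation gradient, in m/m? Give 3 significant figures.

0.0570 m/m

Taking A as reference: B−A = (40, -45, +0.71); C−A = (0, -45, -1.27).
Solve a·Δx + b·Δy = Δz: det = 40·(-45) − 0·(-45) = -1800.
∂z/∂x = [(+0.71)·(-45) − (-1.27)·(-45)] / -1800 = +0.04950
∂z/∂y = [40·(-1.27) − 0·(+0.71)] / -1800 = +0.02822
|∇f| = √(0.04950² + 0.02822²) = 0.05698 m/m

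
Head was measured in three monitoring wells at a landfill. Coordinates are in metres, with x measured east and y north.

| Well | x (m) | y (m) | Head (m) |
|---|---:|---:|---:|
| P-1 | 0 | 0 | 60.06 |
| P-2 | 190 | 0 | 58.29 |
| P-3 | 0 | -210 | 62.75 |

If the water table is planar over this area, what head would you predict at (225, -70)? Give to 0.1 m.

58.9 m

∂h/∂x = (58.29 − 60.06) / (190 − 0) = -0.009316
∂h/∂y = (62.75 − 60.06) / (-210 − 0) = -0.01281
h(225, -70) = 60.06 + (-0.009316)·(225) + (-0.01281)·(-70) = 60.06 -2.096 +0.897 = 58.861 m.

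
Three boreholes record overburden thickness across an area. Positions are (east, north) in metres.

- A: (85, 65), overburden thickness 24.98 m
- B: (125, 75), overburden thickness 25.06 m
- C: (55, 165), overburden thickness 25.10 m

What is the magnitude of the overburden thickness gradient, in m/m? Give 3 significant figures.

0.00230 m/m

Three-point gradient (reference A): Δ to B = (40, 10, +0.08), Δ to C = (-30, 100, +0.12).
∂d/∂x = +0.001581, ∂d/∂y = +0.001674 (det = 4300).
|∇f| = √(0.001581² + 0.001674²) = 0.002303 m/m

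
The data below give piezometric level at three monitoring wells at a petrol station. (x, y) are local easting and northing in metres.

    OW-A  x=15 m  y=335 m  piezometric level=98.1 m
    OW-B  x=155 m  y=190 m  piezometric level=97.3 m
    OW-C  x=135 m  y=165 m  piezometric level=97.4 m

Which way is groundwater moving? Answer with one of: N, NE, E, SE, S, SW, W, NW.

Taking OW-A as reference: OW-B−OW-A = (140, -145, -0.8); OW-C−OW-A = (120, -170, -0.7).
Determinant of the coordinate differences = 140·(-170) − 120·(-145) = -6400.
∂h/∂x = [(-0.8)·(-170) − (-0.7)·(-145)] / -6400 = -0.005391
∂h/∂y = [140·(-0.7) − 120·(-0.8)] / -6400 = +0.0003125
Flow = −∇h = (+0.005391 east, -0.0003125 north), which points east.

E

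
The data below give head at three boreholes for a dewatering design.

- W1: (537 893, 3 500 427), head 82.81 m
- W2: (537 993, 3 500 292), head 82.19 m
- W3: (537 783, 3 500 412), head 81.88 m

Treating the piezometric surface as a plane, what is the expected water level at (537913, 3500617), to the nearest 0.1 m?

84.8 m

With h = a·x + b·y + c and W1 as origin, the differences give:
  100·a + (-135)·b = -0.62
  (-110)·a + (-15)·b = -0.93
Eliminate b (×(-15) and ×(-135), subtract): -16350·a = -116.250 → a = ∂h/∂x = +0.007110
Back-substitute: b = ∂h/∂y = +0.009859.
h(537913, 3500617) = 82.81 + (+0.007110)·(20) + (+0.009859)·(190) = 82.81 +0.142 +1.873 = 84.825 m.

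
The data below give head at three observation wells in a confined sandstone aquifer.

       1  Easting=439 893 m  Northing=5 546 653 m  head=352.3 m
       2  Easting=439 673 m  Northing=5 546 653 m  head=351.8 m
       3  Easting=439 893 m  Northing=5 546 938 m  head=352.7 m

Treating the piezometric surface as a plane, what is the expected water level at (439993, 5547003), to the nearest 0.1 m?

∂h/∂x = (351.8 − 352.3) / (439673 − 439893) = +0.002273
∂h/∂y = (352.7 − 352.3) / (5546938 − 5546653) = +0.001404
h(439993, 5547003) = 352.3 + (+0.002273)·(100) + (+0.001404)·(350) = 352.3 +0.227 +0.491 = 353.019 m.

353.0 m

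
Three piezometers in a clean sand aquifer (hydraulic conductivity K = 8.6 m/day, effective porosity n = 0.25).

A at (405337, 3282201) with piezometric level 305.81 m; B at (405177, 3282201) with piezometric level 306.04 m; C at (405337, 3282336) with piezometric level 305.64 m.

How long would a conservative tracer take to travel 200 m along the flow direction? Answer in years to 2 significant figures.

8.3 years

∂h/∂x = (306.04 − 305.81) / (405177 − 405337) = -0.001438
∂h/∂y = (305.64 − 305.81) / (3282336 − 3282201) = -0.001259
|∇h| = √(-0.001438² + -0.001259²) = 0.001911
Seepage velocity v = K·i/n = 8.6 × 0.001911 / 0.25 = 0.06574 m/day.
t = 200 / 0.06574 = 3042 days = 8.33 years.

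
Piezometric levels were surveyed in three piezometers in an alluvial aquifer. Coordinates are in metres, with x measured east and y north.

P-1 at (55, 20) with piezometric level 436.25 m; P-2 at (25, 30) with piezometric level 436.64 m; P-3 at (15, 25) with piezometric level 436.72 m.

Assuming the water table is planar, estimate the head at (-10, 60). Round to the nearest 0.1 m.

437.2 m

Differences from P-1: to P-2 (Δx, Δy, Δh) = (-30, 10, +0.39); to P-3 = (-40, 5, +0.47).
Solve a·Δx + b·Δy = Δh: det = (-30)·5 − (-40)·10 = 250.
∂h/∂x = [(+0.39)·5 − (+0.47)·10] / 250 = -0.01100
∂h/∂y = [(-30)·(+0.47) − (-40)·(+0.39)] / 250 = +0.006000
h(-10, 60) = 436.25 + (-0.01100)·(-65) + (+0.006000)·(40) = 436.25 +0.715 +0.240 = 437.205 m.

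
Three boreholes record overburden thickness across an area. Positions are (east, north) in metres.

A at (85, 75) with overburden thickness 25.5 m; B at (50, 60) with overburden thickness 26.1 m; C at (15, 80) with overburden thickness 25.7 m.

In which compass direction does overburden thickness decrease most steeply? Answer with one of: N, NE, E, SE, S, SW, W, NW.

Taking A as reference: B−A = (-35, -15, +0.6); C−A = (-70, 5, +0.2).
Determinant of the coordinate differences = (-35)·5 − (-70)·(-15) = -1225.
∂d/∂x = [(+0.6)·5 − (+0.2)·(-15)] / -1225 = -0.004898
∂d/∂y = [(-35)·(+0.2) − (-70)·(+0.6)] / -1225 = -0.02857
Steepest decrease is along −∇f = (+0.004898 E, +0.02857 N) → north.

N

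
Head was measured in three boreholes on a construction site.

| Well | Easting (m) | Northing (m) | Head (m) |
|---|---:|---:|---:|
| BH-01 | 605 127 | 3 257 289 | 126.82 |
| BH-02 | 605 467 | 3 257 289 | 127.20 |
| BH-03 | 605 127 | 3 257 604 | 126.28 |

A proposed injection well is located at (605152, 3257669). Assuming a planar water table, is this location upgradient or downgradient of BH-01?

∂h/∂x = (127.20 − 126.82) / (605467 − 605127) = +0.001118
∂h/∂y = (126.28 − 126.82) / (3257604 − 3257289) = -0.001714
Head at (605152, 3257669) = 126.82 + (+0.001118)·(25) + (-0.001714)·(380) = 126.20 m.
That is lower than the 126.82 m at BH-01, so the point is downgradient.

downgradient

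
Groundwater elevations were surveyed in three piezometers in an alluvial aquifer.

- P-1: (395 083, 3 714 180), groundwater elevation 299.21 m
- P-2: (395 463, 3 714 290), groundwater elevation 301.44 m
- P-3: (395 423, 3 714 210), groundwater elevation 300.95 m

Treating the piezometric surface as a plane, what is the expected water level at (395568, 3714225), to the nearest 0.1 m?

301.7 m

Three-point gradient (reference P-1): Δ to P-2 = (380, 110, +2.23), Δ to P-3 = (340, 30, +1.74).
∂h/∂x = +0.004788, ∂h/∂y = +0.003731 (det = -26000).
h(395568, 3714225) = 299.21 + (+0.004788)·(485) + (+0.003731)·(45) = 299.21 +2.322 +0.168 = 301.700 m.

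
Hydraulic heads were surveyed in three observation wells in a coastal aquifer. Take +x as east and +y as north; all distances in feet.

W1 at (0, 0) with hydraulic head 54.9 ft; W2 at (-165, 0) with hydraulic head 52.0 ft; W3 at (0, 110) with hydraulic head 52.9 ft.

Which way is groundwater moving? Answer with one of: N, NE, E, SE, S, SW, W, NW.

NW

∂h/∂x = (52.0 − 54.9) / (-165 − 0) = +0.01758
∂h/∂y = (52.9 − 54.9) / (110 − 0) = -0.01818
Flow = −∇h = (-0.01758 east, +0.01818 north), which points northwest.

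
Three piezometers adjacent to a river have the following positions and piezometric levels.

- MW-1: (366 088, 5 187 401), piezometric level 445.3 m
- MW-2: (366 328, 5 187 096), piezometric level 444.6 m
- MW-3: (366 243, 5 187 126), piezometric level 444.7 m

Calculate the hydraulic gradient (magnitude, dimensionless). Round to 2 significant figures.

Three-point gradient (reference MW-1): Δ to MW-2 = (240, -305, -0.7), Δ to MW-3 = (155, -275, -0.6).
∂h/∂x = -0.0005073, ∂h/∂y = +0.001896 (det = -18725).
|∇h| = √(-0.0005073² + 0.001896²) = 0.001963

0.0020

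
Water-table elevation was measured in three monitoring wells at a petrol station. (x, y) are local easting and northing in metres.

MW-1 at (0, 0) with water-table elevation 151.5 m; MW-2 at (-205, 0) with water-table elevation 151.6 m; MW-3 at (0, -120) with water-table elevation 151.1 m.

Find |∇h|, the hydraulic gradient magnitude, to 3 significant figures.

∂h/∂x = (151.6 − 151.5) / (-205 − 0) = -0.0004878
∂h/∂y = (151.1 − 151.5) / (-120 − 0) = +0.003333
|∇h| = √(-0.0004878² + 0.003333²) = 0.003369

0.00337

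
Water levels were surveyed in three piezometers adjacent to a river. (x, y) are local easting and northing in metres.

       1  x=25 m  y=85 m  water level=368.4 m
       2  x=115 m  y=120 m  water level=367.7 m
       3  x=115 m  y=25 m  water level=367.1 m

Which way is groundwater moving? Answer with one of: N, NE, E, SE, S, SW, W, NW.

Taking 1 as reference: 2−1 = (90, 35, -0.7); 3−1 = (90, -60, -1.3).
Determinant of the coordinate differences = 90·(-60) − 90·35 = -8550.
∂h/∂x = [(-0.7)·(-60) − (-1.3)·35] / -8550 = -0.01023
∂h/∂y = [90·(-1.3) − 90·(-0.7)] / -8550 = +0.006316
Flow = −∇h = (+0.01023 east, -0.006316 north), which points southeast.

SE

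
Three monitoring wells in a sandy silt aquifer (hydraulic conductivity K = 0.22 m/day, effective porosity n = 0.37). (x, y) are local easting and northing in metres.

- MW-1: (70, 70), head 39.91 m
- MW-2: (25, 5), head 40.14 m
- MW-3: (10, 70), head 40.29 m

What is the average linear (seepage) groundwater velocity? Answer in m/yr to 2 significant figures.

Differences from MW-1: to MW-2 (Δx, Δy, Δh) = (-45, -65, +0.23); to MW-3 = (-60, 0, +0.38).
Solve a·Δx + b·Δy = Δh: det = (-45)·0 − (-60)·(-65) = -3900.
∂h/∂x = [(+0.23)·0 − (+0.38)·(-65)] / -3900 = -0.006333
∂h/∂y = [(-45)·(+0.38) − (-60)·(+0.23)] / -3900 = +0.0008462
|∇h| = √(-0.006333² + 0.0008462²) = 0.006389
Seepage velocity v = K·i/n = 0.22 × 0.006389 / 0.37 = 0.003799 m/day = 1.388 m/yr.

1.4 m/yr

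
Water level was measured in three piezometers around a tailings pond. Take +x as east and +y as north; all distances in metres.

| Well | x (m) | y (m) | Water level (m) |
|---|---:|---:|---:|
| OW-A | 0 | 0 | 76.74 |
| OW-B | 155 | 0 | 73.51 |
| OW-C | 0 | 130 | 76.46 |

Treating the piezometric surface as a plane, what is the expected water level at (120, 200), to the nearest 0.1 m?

∂h/∂x = (73.51 − 76.74) / (155 − 0) = -0.02084
∂h/∂y = (76.46 − 76.74) / (130 − 0) = -0.002154
h(120, 200) = 76.74 + (-0.02084)·(120) + (-0.002154)·(200) = 76.74 -2.501 -0.431 = 73.809 m.

73.8 m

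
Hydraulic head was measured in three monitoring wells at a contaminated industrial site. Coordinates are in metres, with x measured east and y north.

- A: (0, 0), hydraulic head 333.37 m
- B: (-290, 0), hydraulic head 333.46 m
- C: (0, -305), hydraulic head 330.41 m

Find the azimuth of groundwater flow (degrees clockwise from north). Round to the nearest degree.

∂h/∂x = (333.46 − 333.37) / (-290 − 0) = -0.0003103
∂h/∂y = (330.41 − 333.37) / (-305 − 0) = +0.009705
Flow direction (−∇h) has components (+0.0003103 E, -0.009705 N).
Azimuth = atan2(E, N) = atan2(+0.0003103, -0.009705) = 178.2° ≈ 178°.

178°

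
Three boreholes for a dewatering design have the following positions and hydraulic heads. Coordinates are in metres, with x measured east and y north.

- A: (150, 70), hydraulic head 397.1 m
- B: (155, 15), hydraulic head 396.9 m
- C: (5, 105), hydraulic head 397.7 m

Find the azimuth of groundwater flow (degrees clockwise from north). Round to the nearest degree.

Differences from A: to B (Δx, Δy, Δh) = (5, -55, -0.2); to C = (-145, 35, +0.6).
Determinant of the coordinate differences = 5·35 − (-145)·(-55) = -7800.
∂h/∂x = [(-0.2)·35 − (+0.6)·(-55)] / -7800 = -0.003333
∂h/∂y = [5·(+0.6) − (-145)·(-0.2)] / -7800 = +0.003333
Flow direction (−∇h) has components (+0.003333 E, -0.003333 N).
Azimuth = atan2(E, N) = atan2(+0.003333, -0.003333) = 135.0° ≈ 135°.

135°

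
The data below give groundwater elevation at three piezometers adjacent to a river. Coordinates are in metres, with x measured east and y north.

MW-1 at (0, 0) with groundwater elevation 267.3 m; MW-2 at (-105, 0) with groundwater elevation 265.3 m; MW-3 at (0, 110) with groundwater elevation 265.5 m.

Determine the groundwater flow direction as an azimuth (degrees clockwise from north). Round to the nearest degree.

∂h/∂x = (265.3 − 267.3) / (-105 − 0) = +0.01905
∂h/∂y = (265.5 − 267.3) / (110 − 0) = -0.01636
Flow direction (−∇h) has components (-0.01905 E, +0.01636 N).
Azimuth = atan2(E, N) = atan2(-0.01905, +0.01636) = 310.7° ≈ 311°.

311°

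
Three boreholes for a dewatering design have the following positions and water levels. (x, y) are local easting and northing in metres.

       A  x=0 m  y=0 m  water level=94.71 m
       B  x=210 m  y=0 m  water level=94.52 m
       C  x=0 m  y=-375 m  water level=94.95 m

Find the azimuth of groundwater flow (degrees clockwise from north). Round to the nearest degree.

∂h/∂x = (94.52 − 94.71) / (210 − 0) = -0.0009048
∂h/∂y = (94.95 − 94.71) / (-375 − 0) = -0.0006400
Flow direction (−∇h) has components (+0.0009048 E, +0.0006400 N).
Azimuth = atan2(E, N) = atan2(+0.0009048, +0.0006400) = 54.7° ≈ 055°.

055°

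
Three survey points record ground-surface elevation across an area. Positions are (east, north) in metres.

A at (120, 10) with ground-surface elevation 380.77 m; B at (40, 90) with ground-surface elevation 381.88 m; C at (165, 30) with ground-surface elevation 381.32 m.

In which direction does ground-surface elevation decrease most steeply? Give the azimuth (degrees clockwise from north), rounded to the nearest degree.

With z = a·x + b·y + c and A as origin, the differences give:
  (-80)·a + 80·b = +1.11
  45·a + 20·b = +0.55
Eliminate b (×20 and ×80, subtract): -5200·a = -21.800 → a = ∂z/∂x = +0.004192
Back-substitute: b = ∂z/∂y = +0.01807.
Steepest decrease is along −∇f: components (-0.004192 E, -0.01807 N).
Azimuth = atan2(-0.004192, -0.01807) = 193.1° ≈ 193°.

193°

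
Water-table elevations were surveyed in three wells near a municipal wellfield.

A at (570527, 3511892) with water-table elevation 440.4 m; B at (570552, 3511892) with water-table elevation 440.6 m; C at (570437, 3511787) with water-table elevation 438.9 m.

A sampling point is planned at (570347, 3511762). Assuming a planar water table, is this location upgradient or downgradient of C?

Taking A as reference: B−A = (25, 0, +0.2); C−A = (-90, -105, -1.5).
Determinant of the coordinate differences = 25·(-105) − (-90)·0 = -2625.
∂h/∂x = [(+0.2)·(-105) − (-1.5)·0] / -2625 = +0.008000
∂h/∂y = [25·(-1.5) − (-90)·(+0.2)] / -2625 = +0.007429
Head at (570347, 3511762) = 440.4 + (+0.008000)·(-180) + (+0.007429)·(-130) = 437.99 m.
That is lower than the 438.9 m at C, so the point is downgradient.

downgradient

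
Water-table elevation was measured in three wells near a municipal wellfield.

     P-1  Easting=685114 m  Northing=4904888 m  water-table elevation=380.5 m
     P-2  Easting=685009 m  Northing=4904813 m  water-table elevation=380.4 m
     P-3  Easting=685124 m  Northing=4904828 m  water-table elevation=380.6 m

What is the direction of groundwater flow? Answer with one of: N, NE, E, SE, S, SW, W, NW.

NW

Differences from P-1: to P-2 (Δx, Δy, Δh) = (-105, -75, -0.1); to P-3 = (10, -60, +0.1).
Solve a·Δx + b·Δy = Δh: det = (-105)·(-60) − 10·(-75) = 7050.
∂h/∂x = [(-0.1)·(-60) − (+0.1)·(-75)] / 7050 = +0.001915
∂h/∂y = [(-105)·(+0.1) − 10·(-0.1)] / 7050 = -0.001348
Flow = −∇h = (-0.001915 east, +0.001348 north), which points northwest.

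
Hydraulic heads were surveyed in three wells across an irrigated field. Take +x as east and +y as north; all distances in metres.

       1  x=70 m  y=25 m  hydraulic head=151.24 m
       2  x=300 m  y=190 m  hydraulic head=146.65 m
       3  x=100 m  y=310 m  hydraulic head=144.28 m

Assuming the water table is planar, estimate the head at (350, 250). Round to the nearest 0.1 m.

With h = a·x + b·y + c and 1 as origin, the differences give:
  230·a + 165·b = -4.59
  30·a + 285·b = -6.96
Eliminate b (×285 and ×165, subtract): 60600·a = -159.750 → a = ∂h/∂x = -0.002636
Back-substitute: b = ∂h/∂y = -0.02414.
h(350, 250) = 151.24 + (-0.002636)·(280) + (-0.02414)·(225) = 151.24 -0.738 -5.432 = 145.070 m.

145.1 m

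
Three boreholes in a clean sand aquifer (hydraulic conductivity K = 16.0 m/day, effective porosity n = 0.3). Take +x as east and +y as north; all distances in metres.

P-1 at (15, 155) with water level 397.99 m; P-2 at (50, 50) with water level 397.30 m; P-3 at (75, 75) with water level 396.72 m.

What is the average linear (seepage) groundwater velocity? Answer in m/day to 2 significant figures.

Differences from P-1: to P-2 (Δx, Δy, Δh) = (35, -105, -0.69); to P-3 = (60, -80, -1.27).
Solve a·Δx + b·Δy = Δh: det = 35·(-80) − 60·(-105) = 3500.
∂h/∂x = [(-0.69)·(-80) − (-1.27)·(-105)] / 3500 = -0.02233
∂h/∂y = [35·(-1.27) − 60·(-0.69)] / 3500 = -0.0008714
|∇h| = √(-0.02233² + -0.0008714²) = 0.02235
Seepage velocity v = K·i/n = 16.0 × 0.02235 / 0.3 = 1.192 m/day.

1.2 m/day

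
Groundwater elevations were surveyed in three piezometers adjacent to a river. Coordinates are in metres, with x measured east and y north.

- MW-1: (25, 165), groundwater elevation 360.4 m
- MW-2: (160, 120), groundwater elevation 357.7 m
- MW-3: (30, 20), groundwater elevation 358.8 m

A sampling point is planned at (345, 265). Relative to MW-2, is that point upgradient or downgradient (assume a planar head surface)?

downgradient

With h = a·x + b·y + c and MW-1 as origin, the differences give:
  135·a + (-45)·b = -2.7
  5·a + (-145)·b = -1.6
Eliminate b (×(-145) and ×(-45), subtract): -19350·a = 319.50 → a = ∂h/∂x = -0.01651
Back-substitute: b = ∂h/∂y = +0.01047.
Head at (345, 265) = 360.4 + (-0.01651)·(320) + (+0.01047)·(100) = 356.16 m.
That is lower than the 357.7 m at MW-2, so the point is downgradient.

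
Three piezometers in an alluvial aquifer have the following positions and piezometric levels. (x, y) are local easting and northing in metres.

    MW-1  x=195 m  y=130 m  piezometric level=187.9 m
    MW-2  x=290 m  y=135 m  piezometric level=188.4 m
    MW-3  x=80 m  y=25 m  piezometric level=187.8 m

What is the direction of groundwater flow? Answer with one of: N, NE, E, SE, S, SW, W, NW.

Differences from MW-1: to MW-2 (Δx, Δy, Δh) = (95, 5, +0.5); to MW-3 = (-115, -105, -0.1).
Determinant of the coordinate differences = 95·(-105) − (-115)·5 = -9400.
∂h/∂x = [(+0.5)·(-105) − (-0.1)·5] / -9400 = +0.005532
∂h/∂y = [95·(-0.1) − (-115)·(+0.5)] / -9400 = -0.005106
Flow = −∇h = (-0.005532 east, +0.005106 north), which points northwest.

NW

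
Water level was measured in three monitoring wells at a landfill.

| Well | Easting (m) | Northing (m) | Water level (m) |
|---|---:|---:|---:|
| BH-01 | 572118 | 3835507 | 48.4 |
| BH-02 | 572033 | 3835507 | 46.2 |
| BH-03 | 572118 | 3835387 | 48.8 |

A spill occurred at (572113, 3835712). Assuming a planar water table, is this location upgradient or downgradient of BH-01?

∂h/∂x = (46.2 − 48.4) / (572033 − 572118) = +0.02588
∂h/∂y = (48.8 − 48.4) / (3835387 − 3835507) = -0.003333
Head at (572113, 3835712) = 48.4 + (+0.02588)·(-5) + (-0.003333)·(205) = 47.59 m.
That is lower than the 48.4 m at BH-01, so the point is downgradient.

downgradient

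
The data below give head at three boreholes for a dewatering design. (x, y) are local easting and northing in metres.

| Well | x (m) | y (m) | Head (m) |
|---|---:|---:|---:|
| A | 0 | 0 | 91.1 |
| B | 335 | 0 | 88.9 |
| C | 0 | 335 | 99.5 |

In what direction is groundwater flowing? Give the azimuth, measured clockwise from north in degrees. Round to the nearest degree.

165°

∂h/∂x = (88.9 − 91.1) / (335 − 0) = -0.006567
∂h/∂y = (99.5 − 91.1) / (335 − 0) = +0.02507
Flow direction (−∇h) has components (+0.006567 E, -0.02507 N).
Azimuth = atan2(E, N) = atan2(+0.006567, -0.02507) = 165.3° ≈ 165°.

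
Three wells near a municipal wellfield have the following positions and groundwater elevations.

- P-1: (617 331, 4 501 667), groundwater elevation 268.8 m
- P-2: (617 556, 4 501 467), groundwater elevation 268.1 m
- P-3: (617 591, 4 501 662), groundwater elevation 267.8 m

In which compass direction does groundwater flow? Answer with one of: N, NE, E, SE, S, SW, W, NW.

Three-point gradient (reference P-1): Δ to P-2 = (225, -200, -0.7), Δ to P-3 = (260, -5, -1.0).
∂h/∂x = -0.003862, ∂h/∂y = -0.0008452 (det = 50875).
Flow = −∇h = (+0.003862 east, +0.0008452 north), which points east.

E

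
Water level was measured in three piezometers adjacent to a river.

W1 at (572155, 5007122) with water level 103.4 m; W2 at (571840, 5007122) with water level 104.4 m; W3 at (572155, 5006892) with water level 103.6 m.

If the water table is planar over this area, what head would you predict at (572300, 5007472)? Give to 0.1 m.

102.6 m

∂h/∂x = (104.4 − 103.4) / (571840 − 572155) = -0.003175
∂h/∂y = (103.6 − 103.4) / (5006892 − 5007122) = -0.0008696
h(572300, 5007472) = 103.4 + (-0.003175)·(145) + (-0.0008696)·(350) = 103.4 -0.460 -0.304 = 102.635 m.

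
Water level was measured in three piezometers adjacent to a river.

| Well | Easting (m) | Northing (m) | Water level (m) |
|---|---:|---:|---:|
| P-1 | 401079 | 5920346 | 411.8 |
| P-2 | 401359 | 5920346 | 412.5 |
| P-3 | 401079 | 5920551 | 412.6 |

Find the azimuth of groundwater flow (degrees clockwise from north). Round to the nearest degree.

∂h/∂x = (412.5 − 411.8) / (401359 − 401079) = +0.002500
∂h/∂y = (412.6 − 411.8) / (5920551 − 5920346) = +0.003902
Flow direction (−∇h) has components (-0.002500 E, -0.003902 N).
Azimuth = atan2(E, N) = atan2(-0.002500, -0.003902) = 212.6° ≈ 213°.

213°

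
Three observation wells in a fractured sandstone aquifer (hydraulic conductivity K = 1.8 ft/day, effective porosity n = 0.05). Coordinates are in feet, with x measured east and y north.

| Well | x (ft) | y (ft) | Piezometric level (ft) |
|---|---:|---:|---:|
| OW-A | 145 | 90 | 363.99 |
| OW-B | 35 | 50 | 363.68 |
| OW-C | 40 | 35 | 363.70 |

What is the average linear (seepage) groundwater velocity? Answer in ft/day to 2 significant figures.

Three-point gradient (reference OW-A): Δ to OW-B = (-110, -40, -0.31), Δ to OW-C = (-105, -55, -0.29).
∂h/∂x = +0.002946, ∂h/∂y = -0.0003514 (det = 1850).
|∇h| = √(0.002946² + -0.0003514²) = 0.002967
Seepage velocity v = K·i/n = 1.8 × 0.002967 / 0.05 = 0.1068 ft/day.

0.11 ft/day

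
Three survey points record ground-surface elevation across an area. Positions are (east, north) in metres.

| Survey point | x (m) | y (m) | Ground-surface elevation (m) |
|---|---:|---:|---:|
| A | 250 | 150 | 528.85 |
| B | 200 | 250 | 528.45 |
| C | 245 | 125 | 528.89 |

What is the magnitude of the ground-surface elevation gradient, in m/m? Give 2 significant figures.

0.0041 m/m

With z = a·x + b·y + c and A as origin, the differences give:
  (-50)·a + 100·b = -0.40
  (-5)·a + (-25)·b = +0.04
Eliminate b (×(-25) and ×100, subtract): 1750·a = 6.000 → a = ∂z/∂x = +0.003429
Back-substitute: b = ∂z/∂y = -0.002286.
|∇f| = √(0.003429² + -0.002286²) = 0.004121 m/m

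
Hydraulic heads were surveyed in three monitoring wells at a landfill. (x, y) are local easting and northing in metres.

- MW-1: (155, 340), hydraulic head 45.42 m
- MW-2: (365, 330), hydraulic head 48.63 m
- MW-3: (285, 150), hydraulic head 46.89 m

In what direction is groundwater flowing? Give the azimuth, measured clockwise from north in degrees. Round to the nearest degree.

260°

Differences from MW-1: to MW-2 (Δx, Δy, Δh) = (210, -10, +3.21); to MW-3 = (130, -190, +1.47).
Determinant of the coordinate differences = 210·(-190) − 130·(-10) = -38600.
∂h/∂x = [(+3.21)·(-190) − (+1.47)·(-10)] / -38600 = +0.01542
∂h/∂y = [210·(+1.47) − 130·(+3.21)] / -38600 = +0.002813
Flow direction (−∇h) has components (-0.01542 E, -0.002813 N).
Azimuth = atan2(E, N) = atan2(-0.01542, -0.002813) = 259.7° ≈ 260°.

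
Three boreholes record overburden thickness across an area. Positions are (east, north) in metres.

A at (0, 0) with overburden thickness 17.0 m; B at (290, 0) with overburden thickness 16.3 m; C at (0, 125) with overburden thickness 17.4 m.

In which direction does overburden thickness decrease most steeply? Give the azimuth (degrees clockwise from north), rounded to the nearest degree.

143°

∂d/∂x = (16.3 − 17.0) / (290 − 0) = -0.002414
∂d/∂y = (17.4 − 17.0) / (125 − 0) = +0.003200
Steepest decrease is along −∇f: components (+0.002414 E, -0.003200 N).
Azimuth = atan2(+0.002414, -0.003200) = 143.0° ≈ 143°.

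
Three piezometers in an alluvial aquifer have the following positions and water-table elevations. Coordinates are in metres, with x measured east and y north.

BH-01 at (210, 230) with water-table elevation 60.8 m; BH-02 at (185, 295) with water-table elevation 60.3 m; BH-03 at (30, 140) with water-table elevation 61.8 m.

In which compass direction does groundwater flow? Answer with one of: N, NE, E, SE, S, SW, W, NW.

Taking BH-01 as reference: BH-02−BH-01 = (-25, 65, -0.5); BH-03−BH-01 = (-180, -90, +1.0).
Determinant of the coordinate differences = (-25)·(-90) − (-180)·65 = 13950.
∂h/∂x = [(-0.5)·(-90) − (+1.0)·65] / 13950 = -0.001434
∂h/∂y = [(-25)·(+1.0) − (-180)·(-0.5)] / 13950 = -0.008244
Flow = −∇h = (+0.001434 east, +0.008244 north), which points north.

N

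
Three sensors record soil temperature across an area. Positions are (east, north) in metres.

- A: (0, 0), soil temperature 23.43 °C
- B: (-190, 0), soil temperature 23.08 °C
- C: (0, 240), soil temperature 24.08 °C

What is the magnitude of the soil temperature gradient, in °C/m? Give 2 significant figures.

∂T/∂x = (23.08 − 23.43) / (-190 − 0) = +0.001842
∂T/∂y = (24.08 − 23.43) / (240 − 0) = +0.002708
|∇f| = √(0.001842² + 0.002708²) = 0.003275 °C/m

0.0033 °C/m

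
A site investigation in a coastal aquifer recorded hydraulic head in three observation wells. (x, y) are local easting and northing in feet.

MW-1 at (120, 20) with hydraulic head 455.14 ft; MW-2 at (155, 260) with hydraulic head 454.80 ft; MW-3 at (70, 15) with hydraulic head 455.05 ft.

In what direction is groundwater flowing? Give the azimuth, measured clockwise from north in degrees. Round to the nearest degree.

311°

Three-point gradient (reference MW-1): Δ to MW-2 = (35, 240, -0.34), Δ to MW-3 = (-50, -5, -0.09).
∂h/∂x = +0.001970, ∂h/∂y = -0.001704 (det = 11825).
Flow direction (−∇h) has components (-0.001970 E, +0.001704 N).
Azimuth = atan2(E, N) = atan2(-0.001970, +0.001704) = 310.9° ≈ 311°.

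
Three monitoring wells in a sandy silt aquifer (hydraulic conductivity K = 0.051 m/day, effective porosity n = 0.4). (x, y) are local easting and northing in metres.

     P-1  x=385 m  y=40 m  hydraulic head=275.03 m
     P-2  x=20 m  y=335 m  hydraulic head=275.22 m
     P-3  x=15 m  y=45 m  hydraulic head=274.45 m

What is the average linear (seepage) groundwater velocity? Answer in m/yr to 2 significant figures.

Differences from P-1: to P-2 (Δx, Δy, Δh) = (-365, 295, +0.19); to P-3 = (-370, 5, -0.58).
Solve a·Δx + b·Δy = Δh: det = (-365)·5 − (-370)·295 = 107325.
∂h/∂x = [(+0.19)·5 − (-0.58)·295] / 107325 = +0.001603
∂h/∂y = [(-365)·(-0.58) − (-370)·(+0.19)] / 107325 = +0.002628
|∇h| = √(0.001603² + 0.002628²) = 0.003078
Seepage velocity v = K·i/n = 0.051 × 0.003078 / 0.4 = 0.0003924 m/day = 0.1433 m/yr.

0.14 m/yr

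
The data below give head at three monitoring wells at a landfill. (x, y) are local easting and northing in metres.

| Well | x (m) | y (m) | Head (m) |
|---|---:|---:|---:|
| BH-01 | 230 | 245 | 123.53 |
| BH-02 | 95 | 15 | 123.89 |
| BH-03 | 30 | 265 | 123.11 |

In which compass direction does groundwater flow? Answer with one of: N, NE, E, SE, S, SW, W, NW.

NW

Differences from BH-01: to BH-02 (Δx, Δy, Δh) = (-135, -230, +0.36); to BH-03 = (-200, 20, -0.42).
Solve a·Δx + b·Δy = Δh: det = (-135)·20 − (-200)·(-230) = -48700.
∂h/∂x = [(+0.36)·20 − (-0.42)·(-230)] / -48700 = +0.001836
∂h/∂y = [(-135)·(-0.42) − (-200)·(+0.36)] / -48700 = -0.002643
Flow = −∇h = (-0.001836 east, +0.002643 north), which points northwest.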